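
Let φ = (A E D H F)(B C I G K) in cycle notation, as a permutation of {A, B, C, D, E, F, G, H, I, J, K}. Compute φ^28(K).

I

K lies in the 5-cycle (B C I G K).
On a 5-cycle, φ^5 is the identity, so φ^28 = φ^3 there (28 ≡ 3 mod 5).
Advancing 3 steps from K: K → B → C → I.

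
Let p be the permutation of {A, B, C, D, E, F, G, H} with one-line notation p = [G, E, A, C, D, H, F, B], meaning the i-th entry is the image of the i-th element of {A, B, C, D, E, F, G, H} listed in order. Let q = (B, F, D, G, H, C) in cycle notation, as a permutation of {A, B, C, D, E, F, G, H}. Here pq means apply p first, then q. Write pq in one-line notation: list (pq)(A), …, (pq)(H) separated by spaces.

H E A B G C D F

Chase each element through p then q: A → G → H; B → E → E; C → A → A; D → C → B; E → D → G; F → H → C; G → F → D; H → B → F.
So pq in one-line form is H E A B G C D F.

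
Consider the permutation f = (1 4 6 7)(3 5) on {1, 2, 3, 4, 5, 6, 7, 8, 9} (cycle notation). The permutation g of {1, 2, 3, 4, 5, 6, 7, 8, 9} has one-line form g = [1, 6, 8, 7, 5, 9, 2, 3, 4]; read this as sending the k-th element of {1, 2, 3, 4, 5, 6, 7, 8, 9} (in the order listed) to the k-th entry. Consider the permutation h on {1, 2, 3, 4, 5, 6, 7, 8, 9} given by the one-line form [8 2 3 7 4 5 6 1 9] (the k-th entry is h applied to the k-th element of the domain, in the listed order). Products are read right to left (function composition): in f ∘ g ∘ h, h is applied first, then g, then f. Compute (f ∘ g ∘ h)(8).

Apply the permutations in order: h(8) = 1, then g(1) = 1, then f(1) = 4. So (f ∘ g ∘ h)(8) = 4.

4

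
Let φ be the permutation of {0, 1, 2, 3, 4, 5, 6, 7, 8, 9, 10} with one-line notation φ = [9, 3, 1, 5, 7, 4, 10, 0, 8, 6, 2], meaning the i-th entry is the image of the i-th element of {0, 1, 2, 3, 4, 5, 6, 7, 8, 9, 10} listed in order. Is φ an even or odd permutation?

odd

In disjoint-cycle form the cycle lengths are 10, 1.
A cycle of length ℓ contributes ℓ−1 transpositions, so φ is a product of 9 transpositions — odd.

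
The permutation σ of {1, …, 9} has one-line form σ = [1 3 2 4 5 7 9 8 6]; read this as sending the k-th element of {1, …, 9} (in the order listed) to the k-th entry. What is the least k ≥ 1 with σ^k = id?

Decomposing into disjoint cycles gives cycle lengths 3, 2, 1, 1, 1, 1.
Since disjoint cycles commute, ord(σ) = lcm(3, 2) = 6.

6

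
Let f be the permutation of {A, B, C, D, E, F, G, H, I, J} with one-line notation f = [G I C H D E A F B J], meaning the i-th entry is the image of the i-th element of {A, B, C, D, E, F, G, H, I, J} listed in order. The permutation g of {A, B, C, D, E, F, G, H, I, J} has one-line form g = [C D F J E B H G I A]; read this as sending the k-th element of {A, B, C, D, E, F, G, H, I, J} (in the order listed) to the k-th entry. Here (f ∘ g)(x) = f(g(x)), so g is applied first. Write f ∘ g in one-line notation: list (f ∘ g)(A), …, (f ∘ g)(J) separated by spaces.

C H E J D I F A B G

For each element, apply g then f: A → C → C; B → D → H; C → F → E; D → J → J; E → E → D; F → B → I; G → H → F; H → G → A; I → I → B; J → A → G.
Collecting the images, f ∘ g = [C H E J D I F A B G].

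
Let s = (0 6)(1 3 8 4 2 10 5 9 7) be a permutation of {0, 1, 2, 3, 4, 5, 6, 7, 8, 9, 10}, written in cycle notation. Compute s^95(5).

8

5 lies in the 9-cycle (1 3 8 4 2 10 5 9 7).
Since the cycle has length 9, s^95 acts on it the same as s^5 (95 mod 9 = 5).
Stepping 5 places around the cycle: 5 → 9 → 7 → 1 → 3 → 8.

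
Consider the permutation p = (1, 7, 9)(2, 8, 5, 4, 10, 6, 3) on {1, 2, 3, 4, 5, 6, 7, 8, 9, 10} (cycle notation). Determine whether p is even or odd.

even

The cycle lengths are 7, 3.
A cycle of length ℓ contributes ℓ−1 transpositions, so p is a product of 6 + 2 = 8 transpositions — even.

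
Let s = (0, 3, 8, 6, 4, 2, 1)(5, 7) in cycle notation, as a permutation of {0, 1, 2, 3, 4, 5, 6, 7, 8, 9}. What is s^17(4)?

0

4 lies in the 7-cycle (0, 3, 8, 6, 4, 2, 1).
Powers repeat with period 7 on this cycle, and 17 mod 7 = 3, so s^17(4) = s^3(4).
Stepping 3 places around the cycle: 4 → 2 → 1 → 0.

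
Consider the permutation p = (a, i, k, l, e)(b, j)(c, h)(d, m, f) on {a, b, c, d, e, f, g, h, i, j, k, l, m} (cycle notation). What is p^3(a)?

a lies in the 5-cycle (a, i, k, l, e).
Advancing 3 steps from a: a → i → k → l.

l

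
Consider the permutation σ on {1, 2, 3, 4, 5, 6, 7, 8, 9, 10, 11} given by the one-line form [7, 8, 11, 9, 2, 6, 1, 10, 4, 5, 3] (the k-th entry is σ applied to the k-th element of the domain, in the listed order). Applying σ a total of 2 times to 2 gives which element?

10

Tracing 2 → 8 → … returns to 2 after 4 steps, so 2 lies in a 4-cycle (2, 8, 10, 5).
Stepping 2 places around the cycle: 2 → 8 → 10.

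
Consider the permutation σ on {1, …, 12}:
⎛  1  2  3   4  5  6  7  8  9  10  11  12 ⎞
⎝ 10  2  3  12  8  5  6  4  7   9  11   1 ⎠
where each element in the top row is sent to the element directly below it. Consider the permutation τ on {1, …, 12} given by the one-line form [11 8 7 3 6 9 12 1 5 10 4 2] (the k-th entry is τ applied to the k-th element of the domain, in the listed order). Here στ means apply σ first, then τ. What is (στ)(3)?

First apply σ: σ(3) = 3, then τ(3) = 7. Thus (στ)(3) = 7.

7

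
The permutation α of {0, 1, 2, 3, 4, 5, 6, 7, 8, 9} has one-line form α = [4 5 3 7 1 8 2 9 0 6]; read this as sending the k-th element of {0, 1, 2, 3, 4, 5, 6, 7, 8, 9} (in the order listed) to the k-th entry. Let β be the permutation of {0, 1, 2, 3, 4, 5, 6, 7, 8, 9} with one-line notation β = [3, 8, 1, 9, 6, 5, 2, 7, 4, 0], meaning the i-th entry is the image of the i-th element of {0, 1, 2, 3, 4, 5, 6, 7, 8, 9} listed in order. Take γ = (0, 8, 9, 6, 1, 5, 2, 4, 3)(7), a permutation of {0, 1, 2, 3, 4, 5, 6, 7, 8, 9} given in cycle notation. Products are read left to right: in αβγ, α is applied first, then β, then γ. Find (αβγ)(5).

Apply the permutations in order: α(5) = 8, then β(8) = 4, then γ(4) = 3. So (αβγ)(5) = 3.

3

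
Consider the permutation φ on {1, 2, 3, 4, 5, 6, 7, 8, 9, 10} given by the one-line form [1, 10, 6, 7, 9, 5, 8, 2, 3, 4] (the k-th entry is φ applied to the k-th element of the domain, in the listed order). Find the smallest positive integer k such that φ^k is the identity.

The disjoint-cycle form of φ has cycle lengths 5, 4, 1.
Since disjoint cycles commute, ord(φ) = lcm(5, 4) = 20.

20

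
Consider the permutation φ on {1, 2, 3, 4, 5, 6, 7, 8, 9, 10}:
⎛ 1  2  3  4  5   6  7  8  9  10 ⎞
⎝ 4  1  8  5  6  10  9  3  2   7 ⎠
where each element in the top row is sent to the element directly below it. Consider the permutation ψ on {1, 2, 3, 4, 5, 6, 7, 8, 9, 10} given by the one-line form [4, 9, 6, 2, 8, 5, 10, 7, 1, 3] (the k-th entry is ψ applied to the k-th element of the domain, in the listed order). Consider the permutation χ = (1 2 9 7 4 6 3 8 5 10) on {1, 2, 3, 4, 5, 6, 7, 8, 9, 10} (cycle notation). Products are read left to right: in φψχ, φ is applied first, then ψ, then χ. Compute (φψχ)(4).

5

(φψχ)(4) = χ(ψ(φ(4))). φ(4) = 5, then ψ(5) = 8, then χ(8) = 5, so the result is 5.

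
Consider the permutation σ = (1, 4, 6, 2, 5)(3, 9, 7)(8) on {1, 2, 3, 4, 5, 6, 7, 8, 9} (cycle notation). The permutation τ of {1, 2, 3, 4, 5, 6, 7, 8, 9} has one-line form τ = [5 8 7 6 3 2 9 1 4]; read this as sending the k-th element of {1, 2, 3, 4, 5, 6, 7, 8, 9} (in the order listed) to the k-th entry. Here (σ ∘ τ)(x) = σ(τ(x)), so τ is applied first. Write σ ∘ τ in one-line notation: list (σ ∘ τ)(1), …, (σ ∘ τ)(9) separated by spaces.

1 8 3 2 9 5 7 4 6

(σ ∘ τ)(x) = σ(τ(x)). Computing each image: σ(τ(1)) = σ(5) = 1, σ(τ(2)) = σ(8) = 8, σ(τ(3)) = σ(7) = 3, σ(τ(4)) = σ(6) = 2, σ(τ(5)) = σ(3) = 9, σ(τ(6)) = σ(2) = 5, σ(τ(7)) = σ(9) = 7, σ(τ(8)) = σ(1) = 4, σ(τ(9)) = σ(4) = 6.
Hence σ ∘ τ = [1 8 3 2 9 5 7 4 6].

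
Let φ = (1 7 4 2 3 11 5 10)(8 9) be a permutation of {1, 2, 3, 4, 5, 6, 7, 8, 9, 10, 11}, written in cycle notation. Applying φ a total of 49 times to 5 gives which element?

10

5 lies in the 8-cycle (1 7 4 2 3 11 5 10).
Since the cycle has length 8, φ^49 acts on it the same as φ^1 (49 mod 8 = 1).
Stepping 1 place around the cycle: 5 → 10.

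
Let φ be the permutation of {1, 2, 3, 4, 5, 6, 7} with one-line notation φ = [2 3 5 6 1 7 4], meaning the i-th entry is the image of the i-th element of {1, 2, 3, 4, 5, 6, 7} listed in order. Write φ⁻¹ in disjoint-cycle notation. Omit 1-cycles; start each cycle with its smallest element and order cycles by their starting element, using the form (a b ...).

First write φ in disjoint cycles: (1 2 3 5)(4 6 7).
The inverse reverses every cycle; in canonical form, φ⁻¹ = (1 5 3 2)(4 7 6).

(1 5 3 2)(4 7 6)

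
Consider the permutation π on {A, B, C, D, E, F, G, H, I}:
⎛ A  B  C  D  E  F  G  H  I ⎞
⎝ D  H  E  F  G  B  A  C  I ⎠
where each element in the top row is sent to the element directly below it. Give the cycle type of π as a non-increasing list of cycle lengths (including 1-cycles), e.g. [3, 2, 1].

[8, 1]

The disjoint cycles are (A, D, F, B, H, C, E, G)(I), with lengths 8, 1 in non-increasing order.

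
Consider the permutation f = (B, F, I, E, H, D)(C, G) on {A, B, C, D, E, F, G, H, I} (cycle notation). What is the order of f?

6

The cycle type of f is (6, 2, 1).
The order is lcm(6, 2) = 6.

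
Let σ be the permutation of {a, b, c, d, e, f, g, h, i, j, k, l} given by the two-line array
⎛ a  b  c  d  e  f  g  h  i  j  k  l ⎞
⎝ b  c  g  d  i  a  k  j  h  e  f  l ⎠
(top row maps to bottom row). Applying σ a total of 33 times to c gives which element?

Tracing c → g → … returns to c after 6 steps, so c lies in a 6-cycle (a b c g k f).
Since the cycle has length 6, σ^33 acts on it the same as σ^3 (33 mod 6 = 3).
Advancing 3 steps from c: c → g → k → f.

f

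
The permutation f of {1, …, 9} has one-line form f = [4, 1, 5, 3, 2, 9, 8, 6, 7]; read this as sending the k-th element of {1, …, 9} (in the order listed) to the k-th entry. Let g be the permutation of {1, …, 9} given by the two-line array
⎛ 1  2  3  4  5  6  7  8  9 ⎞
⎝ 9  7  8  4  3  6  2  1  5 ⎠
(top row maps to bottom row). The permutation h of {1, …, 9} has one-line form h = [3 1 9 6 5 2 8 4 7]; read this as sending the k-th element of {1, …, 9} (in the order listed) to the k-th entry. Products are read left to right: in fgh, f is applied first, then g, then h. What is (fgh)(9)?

1

(fgh)(9) = h(g(f(9))). f(9) = 7, then g(7) = 2, then h(2) = 1, so the result is 1.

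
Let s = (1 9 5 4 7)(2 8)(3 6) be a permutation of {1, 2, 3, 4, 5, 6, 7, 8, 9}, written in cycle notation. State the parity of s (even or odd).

even

The cycle lengths are 5, 2, 2.
A cycle of length ℓ contributes ℓ−1 transpositions, so s is a product of 4 + 1 + 1 = 6 transpositions — even.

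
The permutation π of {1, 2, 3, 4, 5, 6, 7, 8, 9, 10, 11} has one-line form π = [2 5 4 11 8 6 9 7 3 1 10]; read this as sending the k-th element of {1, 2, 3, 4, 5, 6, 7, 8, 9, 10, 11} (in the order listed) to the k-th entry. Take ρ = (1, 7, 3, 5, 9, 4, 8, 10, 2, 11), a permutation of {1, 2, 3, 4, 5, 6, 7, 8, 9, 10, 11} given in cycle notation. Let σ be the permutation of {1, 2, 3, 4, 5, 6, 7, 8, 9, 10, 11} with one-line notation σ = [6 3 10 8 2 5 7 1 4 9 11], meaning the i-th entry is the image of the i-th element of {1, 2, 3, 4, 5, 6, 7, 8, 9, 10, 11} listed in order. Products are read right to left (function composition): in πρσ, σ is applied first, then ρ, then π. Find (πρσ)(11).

Chase 11: σ(11) = 11; ρ(11) = 1; π(1) = 2. Hence (πρσ)(11) = 2.

2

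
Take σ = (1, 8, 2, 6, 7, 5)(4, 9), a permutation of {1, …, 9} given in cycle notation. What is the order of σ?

The cycle type of σ is (6, 2, 1).
The order is lcm(6, 2) = 6.

6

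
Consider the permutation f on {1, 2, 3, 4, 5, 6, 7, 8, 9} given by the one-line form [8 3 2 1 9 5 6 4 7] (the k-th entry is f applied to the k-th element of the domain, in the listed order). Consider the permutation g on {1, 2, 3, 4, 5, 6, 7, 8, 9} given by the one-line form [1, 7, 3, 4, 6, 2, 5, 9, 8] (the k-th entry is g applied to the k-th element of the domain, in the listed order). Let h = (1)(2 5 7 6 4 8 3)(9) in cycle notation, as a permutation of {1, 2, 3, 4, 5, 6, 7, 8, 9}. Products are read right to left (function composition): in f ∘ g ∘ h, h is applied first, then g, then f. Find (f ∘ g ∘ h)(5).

Apply the permutations in order: h(5) = 7, then g(7) = 5, then f(5) = 9. So (f ∘ g ∘ h)(5) = 9.

9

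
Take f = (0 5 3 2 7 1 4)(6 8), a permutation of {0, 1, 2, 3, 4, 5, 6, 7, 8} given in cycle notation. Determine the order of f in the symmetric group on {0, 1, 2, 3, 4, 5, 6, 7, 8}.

14

The disjoint cycles have lengths 7, 2.
Since disjoint cycles commute, ord(f) = lcm(7, 2) = 14.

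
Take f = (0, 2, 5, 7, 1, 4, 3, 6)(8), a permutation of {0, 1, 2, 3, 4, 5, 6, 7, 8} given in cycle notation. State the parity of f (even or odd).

The cycle lengths are 8, 1.
A cycle of length ℓ contributes ℓ−1 transpositions, so f is a product of 7 transpositions — odd.

odd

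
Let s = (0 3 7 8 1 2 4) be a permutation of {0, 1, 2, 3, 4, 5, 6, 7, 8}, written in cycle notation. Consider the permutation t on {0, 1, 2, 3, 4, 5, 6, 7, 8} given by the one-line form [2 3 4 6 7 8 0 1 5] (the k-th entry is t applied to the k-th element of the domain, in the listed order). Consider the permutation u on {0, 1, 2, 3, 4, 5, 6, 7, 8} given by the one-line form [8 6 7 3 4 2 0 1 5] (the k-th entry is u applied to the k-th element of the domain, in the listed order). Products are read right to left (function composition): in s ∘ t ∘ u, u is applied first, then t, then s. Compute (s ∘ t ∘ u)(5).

Chase 5: u(5) = 2; t(2) = 4; s(4) = 0. Hence (s ∘ t ∘ u)(5) = 0.

0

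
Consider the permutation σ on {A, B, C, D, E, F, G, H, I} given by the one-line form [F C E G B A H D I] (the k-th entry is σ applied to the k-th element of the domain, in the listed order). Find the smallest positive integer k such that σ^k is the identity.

Writing σ as disjoint cycles, the cycle lengths are 3, 3, 2, 1.
Since disjoint cycles commute, ord(σ) = lcm(3, 3, 2) = 6.

6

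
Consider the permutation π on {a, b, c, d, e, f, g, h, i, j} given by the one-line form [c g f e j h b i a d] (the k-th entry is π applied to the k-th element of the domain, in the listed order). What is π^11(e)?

d

Tracing e → j → … returns to e after 3 steps, so e lies in a 3-cycle (d e j).
On a 3-cycle, π^3 is the identity, so π^11 = π^2 there (11 ≡ 2 mod 3).
Stepping 2 places around the cycle: e → j → d.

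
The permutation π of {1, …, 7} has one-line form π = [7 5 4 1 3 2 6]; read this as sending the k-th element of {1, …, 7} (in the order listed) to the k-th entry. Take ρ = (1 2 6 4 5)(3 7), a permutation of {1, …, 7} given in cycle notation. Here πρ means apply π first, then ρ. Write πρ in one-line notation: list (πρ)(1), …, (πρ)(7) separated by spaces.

3 1 5 2 7 6 4

For each element, apply π then ρ: 1 → 7 → 3; 2 → 5 → 1; 3 → 4 → 5; 4 → 1 → 2; 5 → 3 → 7; 6 → 2 → 6; 7 → 6 → 4.
Collecting the images, πρ = [3 1 5 2 7 6 4].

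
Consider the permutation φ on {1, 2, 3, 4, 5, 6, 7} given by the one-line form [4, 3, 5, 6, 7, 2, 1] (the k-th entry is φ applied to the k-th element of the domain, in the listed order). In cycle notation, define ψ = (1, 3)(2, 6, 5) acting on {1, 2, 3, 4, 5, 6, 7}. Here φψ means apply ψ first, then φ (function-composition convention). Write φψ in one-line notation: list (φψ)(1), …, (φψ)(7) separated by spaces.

5 2 4 6 3 7 1

Chase each element through ψ then φ: 1 → 3 → 5; 2 → 6 → 2; 3 → 1 → 4; 4 → 4 → 6; 5 → 2 → 3; 6 → 5 → 7; 7 → 7 → 1.
Collecting the images, φψ = [5 2 4 6 3 7 1].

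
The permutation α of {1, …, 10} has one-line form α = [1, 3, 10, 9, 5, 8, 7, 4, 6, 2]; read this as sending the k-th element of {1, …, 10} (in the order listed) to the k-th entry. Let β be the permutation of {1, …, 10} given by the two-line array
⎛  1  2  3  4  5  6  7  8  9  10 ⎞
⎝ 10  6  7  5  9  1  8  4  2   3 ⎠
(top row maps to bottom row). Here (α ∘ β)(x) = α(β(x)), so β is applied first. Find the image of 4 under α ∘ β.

5

β(4) = 5, then α(5) = 5; composing gives (α ∘ β)(4) = 5.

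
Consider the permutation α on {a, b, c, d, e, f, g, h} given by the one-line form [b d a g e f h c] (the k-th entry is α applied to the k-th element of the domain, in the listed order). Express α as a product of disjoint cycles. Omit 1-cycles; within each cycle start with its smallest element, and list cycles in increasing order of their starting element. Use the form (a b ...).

From a: a → b → d → g → h → c → a, closing the cycle (a b d g h c).
Continuing from each remaining unvisited element yields (a b d g h c).

(a b d g h c)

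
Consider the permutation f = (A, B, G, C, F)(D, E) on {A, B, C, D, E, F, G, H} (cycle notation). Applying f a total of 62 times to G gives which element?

G lies in the 5-cycle (A, B, G, C, F).
On a 5-cycle, f^5 is the identity, so f^62 = f^2 there (62 ≡ 2 mod 5).
Advancing 2 steps from G: G → C → F.

F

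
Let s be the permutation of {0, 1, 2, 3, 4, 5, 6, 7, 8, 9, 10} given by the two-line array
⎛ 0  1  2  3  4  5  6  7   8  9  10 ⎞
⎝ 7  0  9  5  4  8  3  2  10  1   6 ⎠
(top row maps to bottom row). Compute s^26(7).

2

Tracing 7 → 2 → … returns to 7 after 5 steps, so 7 lies in a 5-cycle (0 7 2 9 1).
On a 5-cycle, s^5 is the identity, so s^26 = s^1 there (26 ≡ 1 mod 5).
Advancing 1 step from 7: 7 → 2.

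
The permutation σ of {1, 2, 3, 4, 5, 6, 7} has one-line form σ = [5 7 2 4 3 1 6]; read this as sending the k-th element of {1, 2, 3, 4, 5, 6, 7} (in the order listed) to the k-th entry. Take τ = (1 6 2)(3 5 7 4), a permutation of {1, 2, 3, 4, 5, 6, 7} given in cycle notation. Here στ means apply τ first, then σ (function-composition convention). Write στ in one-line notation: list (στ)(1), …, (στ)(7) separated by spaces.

(στ)(x) = σ(τ(x)). Computing each image: σ(τ(1)) = σ(6) = 1, σ(τ(2)) = σ(1) = 5, σ(τ(3)) = σ(5) = 3, σ(τ(4)) = σ(3) = 2, σ(τ(5)) = σ(7) = 6, σ(τ(6)) = σ(2) = 7, σ(τ(7)) = σ(4) = 4.
Hence στ = [1 5 3 2 6 7 4].

1 5 3 2 6 7 4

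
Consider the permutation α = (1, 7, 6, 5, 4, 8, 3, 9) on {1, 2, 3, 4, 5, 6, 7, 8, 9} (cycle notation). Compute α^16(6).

6

6 lies in the 8-cycle (1, 7, 6, 5, 4, 8, 3, 9).
On an 8-cycle, α^8 is the identity, so α^16 = α^0 there (16 ≡ 0 mod 8).
So α^16(6) = 6.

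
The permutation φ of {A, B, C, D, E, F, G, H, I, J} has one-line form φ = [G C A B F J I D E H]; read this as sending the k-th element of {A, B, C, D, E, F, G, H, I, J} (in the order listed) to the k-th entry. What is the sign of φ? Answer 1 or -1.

-1

In disjoint-cycle form the cycle lengths are 10.
A cycle is odd iff its length is even; φ has 1 even-length cycle, so sgn(φ) = (−1)^1 and φ is odd.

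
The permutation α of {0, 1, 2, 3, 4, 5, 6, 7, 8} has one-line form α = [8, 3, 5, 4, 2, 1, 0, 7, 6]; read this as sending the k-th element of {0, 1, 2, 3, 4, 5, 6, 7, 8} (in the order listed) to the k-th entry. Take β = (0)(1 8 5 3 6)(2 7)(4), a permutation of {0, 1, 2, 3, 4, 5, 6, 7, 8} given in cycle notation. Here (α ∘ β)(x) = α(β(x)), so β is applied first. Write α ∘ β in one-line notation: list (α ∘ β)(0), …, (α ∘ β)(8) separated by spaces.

(α ∘ β)(x) = α(β(x)). Computing each image: α(β(0)) = α(0) = 8, α(β(1)) = α(8) = 6, α(β(2)) = α(7) = 7, α(β(3)) = α(6) = 0, α(β(4)) = α(4) = 2, α(β(5)) = α(3) = 4, α(β(6)) = α(1) = 3, α(β(7)) = α(2) = 5, α(β(8)) = α(5) = 1.
Hence α ∘ β = [8 6 7 0 2 4 3 5 1].

8 6 7 0 2 4 3 5 1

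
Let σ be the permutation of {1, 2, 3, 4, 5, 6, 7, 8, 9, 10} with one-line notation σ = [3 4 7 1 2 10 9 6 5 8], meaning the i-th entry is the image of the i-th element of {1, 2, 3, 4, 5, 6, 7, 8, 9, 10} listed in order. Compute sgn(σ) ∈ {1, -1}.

1

In disjoint-cycle form the cycle lengths are 7, 3.
A cycle is odd iff its length is even; σ has 0 even-length cycles, so sgn(σ) = (−1)^0 and σ is even.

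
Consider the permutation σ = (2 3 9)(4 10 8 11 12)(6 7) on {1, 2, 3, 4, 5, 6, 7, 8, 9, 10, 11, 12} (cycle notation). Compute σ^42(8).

12

8 lies in the 5-cycle (4 10 8 11 12).
Since the cycle has length 5, σ^42 acts on it the same as σ^2 (42 mod 5 = 2).
Advancing 2 steps from 8: 8 → 11 → 12.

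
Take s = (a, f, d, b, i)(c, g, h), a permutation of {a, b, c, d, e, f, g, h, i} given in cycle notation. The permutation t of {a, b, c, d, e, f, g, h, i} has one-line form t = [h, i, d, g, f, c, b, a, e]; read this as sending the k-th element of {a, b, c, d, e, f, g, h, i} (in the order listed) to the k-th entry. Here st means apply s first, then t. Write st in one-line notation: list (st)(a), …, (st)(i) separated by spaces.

c e b i f g a d h

For each element, apply s then t: a → f → c; b → i → e; c → g → b; d → b → i; e → e → f; f → d → g; g → h → a; h → c → d; i → a → h.
So st in one-line form is c e b i f g a d h.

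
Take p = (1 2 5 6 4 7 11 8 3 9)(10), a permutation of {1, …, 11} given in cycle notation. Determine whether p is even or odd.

odd

The cycle lengths are 10, 1.
A cycle of length ℓ contributes ℓ−1 transpositions, so p is a product of 9 transpositions — odd.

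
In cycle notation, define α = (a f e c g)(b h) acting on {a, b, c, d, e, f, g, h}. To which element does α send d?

d does not appear in any cycle of α, so it is a fixed point: α(d) = d.

d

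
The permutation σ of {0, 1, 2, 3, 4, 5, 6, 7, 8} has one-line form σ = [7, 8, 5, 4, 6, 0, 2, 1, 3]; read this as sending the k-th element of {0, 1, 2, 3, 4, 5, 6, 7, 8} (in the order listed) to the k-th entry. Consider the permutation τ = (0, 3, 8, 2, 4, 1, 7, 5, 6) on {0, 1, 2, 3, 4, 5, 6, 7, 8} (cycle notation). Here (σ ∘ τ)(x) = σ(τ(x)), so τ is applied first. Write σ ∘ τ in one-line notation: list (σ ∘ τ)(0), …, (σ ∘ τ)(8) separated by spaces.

4 1 6 3 8 2 7 0 5

(σ ∘ τ)(x) = σ(τ(x)). Computing each image: σ(τ(0)) = σ(3) = 4, σ(τ(1)) = σ(7) = 1, σ(τ(2)) = σ(4) = 6, σ(τ(3)) = σ(8) = 3, σ(τ(4)) = σ(1) = 8, σ(τ(5)) = σ(6) = 2, σ(τ(6)) = σ(0) = 7, σ(τ(7)) = σ(5) = 0, σ(τ(8)) = σ(2) = 5.
Hence σ ∘ τ = [4 1 6 3 8 2 7 0 5].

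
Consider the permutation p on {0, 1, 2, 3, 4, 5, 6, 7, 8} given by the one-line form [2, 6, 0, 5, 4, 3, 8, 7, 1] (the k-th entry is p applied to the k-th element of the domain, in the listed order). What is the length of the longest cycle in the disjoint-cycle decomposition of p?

3

Decomposing into disjoint cycles gives (0 2)(1 6 8)(3 5); the longest has length 3.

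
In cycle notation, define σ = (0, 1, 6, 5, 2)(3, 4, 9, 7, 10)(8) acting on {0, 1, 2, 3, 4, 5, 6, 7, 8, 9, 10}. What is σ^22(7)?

7 lies in the 5-cycle (3, 4, 9, 7, 10).
Since the cycle has length 5, σ^22 acts on it the same as σ^2 (22 mod 5 = 2).
Stepping 2 places around the cycle: 7 → 10 → 3.

3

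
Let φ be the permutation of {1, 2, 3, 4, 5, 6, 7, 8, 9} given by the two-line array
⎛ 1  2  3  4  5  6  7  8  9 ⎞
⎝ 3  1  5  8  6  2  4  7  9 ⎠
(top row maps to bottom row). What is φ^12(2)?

Tracing 2 → 1 → … returns to 2 after 5 steps, so 2 lies in a 5-cycle (1 3 5 6 2).
On a 5-cycle, φ^5 is the identity, so φ^12 = φ^2 there (12 ≡ 2 mod 5).
Stepping 2 places around the cycle: 2 → 1 → 3.

3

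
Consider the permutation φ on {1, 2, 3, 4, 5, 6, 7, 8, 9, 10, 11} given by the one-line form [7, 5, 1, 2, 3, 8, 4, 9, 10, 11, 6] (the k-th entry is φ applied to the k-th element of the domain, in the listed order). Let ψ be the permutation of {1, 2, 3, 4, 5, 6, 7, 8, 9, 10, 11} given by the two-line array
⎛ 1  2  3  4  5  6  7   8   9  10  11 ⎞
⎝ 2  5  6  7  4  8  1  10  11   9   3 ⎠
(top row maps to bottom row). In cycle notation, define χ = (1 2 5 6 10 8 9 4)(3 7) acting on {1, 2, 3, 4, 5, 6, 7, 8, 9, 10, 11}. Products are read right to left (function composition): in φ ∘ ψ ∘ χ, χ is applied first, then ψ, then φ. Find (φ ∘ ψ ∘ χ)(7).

(φ ∘ ψ ∘ χ)(7) = φ(ψ(χ(7))). χ(7) = 3, then ψ(3) = 6, then φ(6) = 8, so the result is 8.

8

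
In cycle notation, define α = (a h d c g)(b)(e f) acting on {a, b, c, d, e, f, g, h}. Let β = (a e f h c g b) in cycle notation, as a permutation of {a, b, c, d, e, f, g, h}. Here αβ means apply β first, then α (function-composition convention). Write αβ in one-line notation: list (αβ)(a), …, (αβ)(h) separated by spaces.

For each element, apply β then α: a → e → f; b → a → h; c → g → a; d → d → c; e → f → e; f → h → d; g → b → b; h → c → g.
So αβ in one-line form is f h a c e d b g.

f h a c e d b g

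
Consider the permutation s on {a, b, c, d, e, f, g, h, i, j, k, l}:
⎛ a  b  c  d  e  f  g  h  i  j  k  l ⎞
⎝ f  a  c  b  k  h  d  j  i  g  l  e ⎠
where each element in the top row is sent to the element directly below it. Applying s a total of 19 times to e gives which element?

k

Tracing e → k → … returns to e after 3 steps, so e lies in a 3-cycle (e k l).
On a 3-cycle, s^3 is the identity, so s^19 = s^1 there (19 ≡ 1 mod 3).
Stepping 1 place around the cycle: e → k.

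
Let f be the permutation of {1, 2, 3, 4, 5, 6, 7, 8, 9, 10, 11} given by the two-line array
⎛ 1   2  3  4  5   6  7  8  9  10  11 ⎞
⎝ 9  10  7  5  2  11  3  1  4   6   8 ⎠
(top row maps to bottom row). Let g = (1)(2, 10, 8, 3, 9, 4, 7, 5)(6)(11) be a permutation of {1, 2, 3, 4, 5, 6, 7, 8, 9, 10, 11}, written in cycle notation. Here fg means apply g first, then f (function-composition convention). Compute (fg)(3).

4

(fg)(3) = f(g(3)). g(3) = 9, then f(9) = 4. So (fg)(3) = 4.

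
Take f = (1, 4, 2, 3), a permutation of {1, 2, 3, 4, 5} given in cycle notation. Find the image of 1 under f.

Within (1, 4, 2, 3), 1 ↦ 4.

4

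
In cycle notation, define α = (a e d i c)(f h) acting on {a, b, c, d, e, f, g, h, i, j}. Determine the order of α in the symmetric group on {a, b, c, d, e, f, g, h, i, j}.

10

The cycle type of α is (5, 2, 1, 1, 1).
Since disjoint cycles commute, ord(α) = lcm(5, 2) = 10.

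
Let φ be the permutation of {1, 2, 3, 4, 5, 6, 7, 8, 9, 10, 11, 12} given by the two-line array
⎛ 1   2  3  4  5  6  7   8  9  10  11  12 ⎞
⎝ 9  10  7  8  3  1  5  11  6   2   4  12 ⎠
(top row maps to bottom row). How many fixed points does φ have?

The fixed points (elements with φ(x) = x) are {12}, so there is 1.

1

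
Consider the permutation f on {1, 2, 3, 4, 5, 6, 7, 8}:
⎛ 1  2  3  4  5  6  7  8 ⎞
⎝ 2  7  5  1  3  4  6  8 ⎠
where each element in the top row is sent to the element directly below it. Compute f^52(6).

Tracing 6 → 4 → … returns to 6 after 5 steps, so 6 lies in a 5-cycle (1 2 7 6 4).
Powers repeat with period 5 on this cycle, and 52 mod 5 = 2, so f^52(6) = f^2(6).
Stepping 2 places around the cycle: 6 → 4 → 1.

1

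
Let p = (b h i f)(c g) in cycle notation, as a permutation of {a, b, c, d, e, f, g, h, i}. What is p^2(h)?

h lies in the 4-cycle (b h i f).
Advancing 2 steps from h: h → i → f.

f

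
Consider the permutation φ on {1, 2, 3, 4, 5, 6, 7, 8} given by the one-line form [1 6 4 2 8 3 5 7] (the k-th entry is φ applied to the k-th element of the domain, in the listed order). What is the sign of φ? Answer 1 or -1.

In disjoint-cycle form the cycle lengths are 4, 3, 1.
A cycle of length ℓ contributes ℓ−1 transpositions, so φ is a product of 3 + 2 = 5 transpositions — odd.

-1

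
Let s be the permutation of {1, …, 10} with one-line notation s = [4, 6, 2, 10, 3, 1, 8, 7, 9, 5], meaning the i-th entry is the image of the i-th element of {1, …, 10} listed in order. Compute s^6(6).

Tracing 6 → 1 → … returns to 6 after 7 steps, so 6 lies in a 7-cycle (1 4 10 5 3 2 6).
Stepping 6 places around the cycle: 6 → 1 → 4 → 10 → 5 → 3 → 2.

2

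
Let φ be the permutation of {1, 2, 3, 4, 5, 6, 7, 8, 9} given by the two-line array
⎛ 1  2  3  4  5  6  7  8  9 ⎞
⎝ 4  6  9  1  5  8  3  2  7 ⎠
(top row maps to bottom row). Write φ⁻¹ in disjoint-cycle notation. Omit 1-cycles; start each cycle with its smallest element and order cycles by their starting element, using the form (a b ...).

The cycle decomposition of φ is (1 4)(2 6 8)(3 9 7).
The inverse reverses every cycle; in canonical form, φ⁻¹ = (1 4)(2 8 6)(3 7 9).

(1 4)(2 8 6)(3 7 9)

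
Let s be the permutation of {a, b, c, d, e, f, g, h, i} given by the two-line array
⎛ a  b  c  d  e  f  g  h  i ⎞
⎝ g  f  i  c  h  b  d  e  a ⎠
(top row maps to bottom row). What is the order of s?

Writing s as disjoint cycles, the cycle lengths are 5, 2, 2.
Since disjoint cycles commute, ord(s) = lcm(5, 2, 2) = 10.

10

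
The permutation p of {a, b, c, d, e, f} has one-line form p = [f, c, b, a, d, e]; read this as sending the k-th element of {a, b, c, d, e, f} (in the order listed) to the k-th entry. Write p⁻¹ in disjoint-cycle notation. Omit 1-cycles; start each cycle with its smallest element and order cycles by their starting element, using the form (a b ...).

The cycle decomposition of p is (a f e d)(b c).
The inverse reverses every cycle; in canonical form, p⁻¹ = (a d e f)(b c).

(a d e f)(b c)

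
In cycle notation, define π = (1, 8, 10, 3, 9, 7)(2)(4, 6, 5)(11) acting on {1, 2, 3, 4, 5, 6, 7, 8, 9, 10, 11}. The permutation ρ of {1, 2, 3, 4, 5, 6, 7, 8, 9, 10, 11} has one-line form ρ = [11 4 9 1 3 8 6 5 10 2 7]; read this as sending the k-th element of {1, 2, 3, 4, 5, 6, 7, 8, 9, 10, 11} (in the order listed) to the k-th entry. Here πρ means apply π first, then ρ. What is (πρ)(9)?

First apply π: π(9) = 7, then ρ(7) = 6. Thus (πρ)(9) = 6.

6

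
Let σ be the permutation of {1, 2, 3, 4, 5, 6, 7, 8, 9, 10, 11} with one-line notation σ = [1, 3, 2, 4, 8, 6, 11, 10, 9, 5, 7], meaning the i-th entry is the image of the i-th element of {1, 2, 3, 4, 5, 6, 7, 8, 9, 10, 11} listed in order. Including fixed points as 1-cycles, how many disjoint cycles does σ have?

The cycle decomposition is (1)(2 3)(4)(5 8 10)(6)(7 11)(9), which has 7 cycles (counting 1-cycles).

7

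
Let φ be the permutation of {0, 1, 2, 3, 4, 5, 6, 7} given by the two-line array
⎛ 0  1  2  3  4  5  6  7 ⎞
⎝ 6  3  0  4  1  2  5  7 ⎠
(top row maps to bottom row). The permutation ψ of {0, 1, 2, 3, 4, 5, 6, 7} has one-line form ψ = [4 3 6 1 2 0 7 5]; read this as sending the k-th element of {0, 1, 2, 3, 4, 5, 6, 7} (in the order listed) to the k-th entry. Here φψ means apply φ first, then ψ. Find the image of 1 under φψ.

1

(φψ)(1) = ψ(φ(1)). φ(1) = 3, then ψ(3) = 1. So (φψ)(1) = 1.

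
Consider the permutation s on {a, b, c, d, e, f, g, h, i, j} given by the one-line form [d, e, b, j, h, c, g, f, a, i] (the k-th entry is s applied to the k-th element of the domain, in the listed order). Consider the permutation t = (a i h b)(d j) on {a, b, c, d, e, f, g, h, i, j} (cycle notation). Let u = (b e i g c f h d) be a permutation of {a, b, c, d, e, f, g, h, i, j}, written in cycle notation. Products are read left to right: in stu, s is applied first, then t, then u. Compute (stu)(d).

Apply the permutations in order: s(d) = j, then t(j) = d, then u(d) = b. So (stu)(d) = b.

b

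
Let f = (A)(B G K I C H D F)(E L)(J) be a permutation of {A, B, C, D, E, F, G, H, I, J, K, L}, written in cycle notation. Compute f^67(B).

I

B lies in the 8-cycle (B G K I C H D F).
Powers repeat with period 8 on this cycle, and 67 mod 8 = 3, so f^67(B) = f^3(B).
Stepping 3 places around the cycle: B → G → K → I.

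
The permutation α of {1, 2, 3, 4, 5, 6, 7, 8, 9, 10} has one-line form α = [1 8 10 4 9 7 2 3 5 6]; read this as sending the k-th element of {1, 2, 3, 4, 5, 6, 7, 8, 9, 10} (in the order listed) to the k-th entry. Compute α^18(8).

Tracing 8 → 3 → … returns to 8 after 6 steps, so 8 lies in a 6-cycle (2 8 3 10 6 7).
On a 6-cycle, α^6 is the identity, so α^18 = α^0 there (18 ≡ 0 mod 6).
So α^18(8) = 8.

8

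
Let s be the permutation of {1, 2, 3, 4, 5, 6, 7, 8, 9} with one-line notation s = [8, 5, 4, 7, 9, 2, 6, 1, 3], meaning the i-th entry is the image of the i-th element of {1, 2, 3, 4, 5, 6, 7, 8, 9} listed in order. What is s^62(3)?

9

Tracing 3 → 4 → … returns to 3 after 7 steps, so 3 lies in a 7-cycle (2, 5, 9, 3, 4, 7, 6).
Since the cycle has length 7, s^62 acts on it the same as s^6 (62 mod 7 = 6).
Advancing 6 steps from 3: 3 → 4 → 7 → 6 → 2 → 5 → 9.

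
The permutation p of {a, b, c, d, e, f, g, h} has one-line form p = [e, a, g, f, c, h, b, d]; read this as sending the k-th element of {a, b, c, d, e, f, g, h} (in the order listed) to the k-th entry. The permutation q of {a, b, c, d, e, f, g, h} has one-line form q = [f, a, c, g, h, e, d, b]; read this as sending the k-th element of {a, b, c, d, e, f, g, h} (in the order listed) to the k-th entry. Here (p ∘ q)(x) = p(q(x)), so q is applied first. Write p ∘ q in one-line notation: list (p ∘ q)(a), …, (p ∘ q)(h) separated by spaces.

h e g b d c f a

(p ∘ q)(x) = p(q(x)). Computing each image: p(q(a)) = p(f) = h, p(q(b)) = p(a) = e, p(q(c)) = p(c) = g, p(q(d)) = p(g) = b, p(q(e)) = p(h) = d, p(q(f)) = p(e) = c, p(q(g)) = p(d) = f, p(q(h)) = p(b) = a.
Hence p ∘ q = [h e g b d c f a].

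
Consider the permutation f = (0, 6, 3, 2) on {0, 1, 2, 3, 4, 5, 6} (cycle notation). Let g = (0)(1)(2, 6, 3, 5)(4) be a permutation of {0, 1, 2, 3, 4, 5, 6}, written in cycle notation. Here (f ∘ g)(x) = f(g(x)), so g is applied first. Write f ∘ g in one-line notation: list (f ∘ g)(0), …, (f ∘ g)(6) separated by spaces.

For each element, apply g then f: 0 → 0 → 6; 1 → 1 → 1; 2 → 6 → 3; 3 → 5 → 5; 4 → 4 → 4; 5 → 2 → 0; 6 → 3 → 2.
Collecting the images, f ∘ g = [6 1 3 5 4 0 2].

6 1 3 5 4 0 2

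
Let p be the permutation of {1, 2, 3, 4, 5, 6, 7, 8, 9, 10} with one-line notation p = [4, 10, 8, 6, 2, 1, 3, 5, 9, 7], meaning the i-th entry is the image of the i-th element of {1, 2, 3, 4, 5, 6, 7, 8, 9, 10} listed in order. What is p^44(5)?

10

Tracing 5 → 2 → … returns to 5 after 6 steps, so 5 lies in a 6-cycle (2 10 7 3 8 5).
Since the cycle has length 6, p^44 acts on it the same as p^2 (44 mod 6 = 2).
Advancing 2 steps from 5: 5 → 2 → 10.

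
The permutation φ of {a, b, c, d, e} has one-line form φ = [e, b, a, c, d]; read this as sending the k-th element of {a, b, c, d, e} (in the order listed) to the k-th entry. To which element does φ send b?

b

b is element number 2 of the domain, and entry number 2 of the one-line form is b, so φ(b) = b.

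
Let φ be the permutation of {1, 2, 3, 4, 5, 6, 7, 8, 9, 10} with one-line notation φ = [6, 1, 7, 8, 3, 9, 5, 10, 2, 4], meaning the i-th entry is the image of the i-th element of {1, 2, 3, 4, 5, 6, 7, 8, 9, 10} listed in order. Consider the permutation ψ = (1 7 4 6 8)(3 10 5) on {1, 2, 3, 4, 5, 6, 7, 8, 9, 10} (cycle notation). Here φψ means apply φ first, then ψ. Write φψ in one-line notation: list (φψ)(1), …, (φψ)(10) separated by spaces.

For each element, apply φ then ψ: 1 → 6 → 8; 2 → 1 → 7; 3 → 7 → 4; 4 → 8 → 1; 5 → 3 → 10; 6 → 9 → 9; 7 → 5 → 3; 8 → 10 → 5; 9 → 2 → 2; 10 → 4 → 6.
Collecting the images, φψ = [8 7 4 1 10 9 3 5 2 6].

8 7 4 1 10 9 3 5 2 6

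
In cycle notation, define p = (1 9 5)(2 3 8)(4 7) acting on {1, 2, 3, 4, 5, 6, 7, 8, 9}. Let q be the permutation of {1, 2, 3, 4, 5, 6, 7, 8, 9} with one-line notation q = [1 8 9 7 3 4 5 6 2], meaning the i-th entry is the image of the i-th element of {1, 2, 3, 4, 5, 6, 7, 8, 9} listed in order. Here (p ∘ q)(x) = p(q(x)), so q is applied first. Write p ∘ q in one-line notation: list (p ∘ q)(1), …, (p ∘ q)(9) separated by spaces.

9 2 5 4 8 7 1 6 3

(p ∘ q)(x) = p(q(x)). Computing each image: p(q(1)) = p(1) = 9, p(q(2)) = p(8) = 2, p(q(3)) = p(9) = 5, p(q(4)) = p(7) = 4, p(q(5)) = p(3) = 8, p(q(6)) = p(4) = 7, p(q(7)) = p(5) = 1, p(q(8)) = p(6) = 6, p(q(9)) = p(2) = 3.
Hence p ∘ q = [9 2 5 4 8 7 1 6 3].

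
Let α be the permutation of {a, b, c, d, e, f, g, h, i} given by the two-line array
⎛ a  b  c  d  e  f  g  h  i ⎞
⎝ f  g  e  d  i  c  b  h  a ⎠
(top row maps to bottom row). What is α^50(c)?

c

Tracing c → e → … returns to c after 5 steps, so c lies in a 5-cycle (a f c e i).
On a 5-cycle, α^5 is the identity, so α^50 = α^0 there (50 ≡ 0 mod 5).
So α^50(c) = c.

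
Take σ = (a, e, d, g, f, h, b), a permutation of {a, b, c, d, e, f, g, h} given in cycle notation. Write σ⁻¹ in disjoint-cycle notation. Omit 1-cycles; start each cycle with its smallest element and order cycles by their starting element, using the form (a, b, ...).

(a, b, h, f, g, d, e)

Inverting a permutation written in cycle notation just reverses the order within every cycle.
Reversing each cycle of σ and rotating so the smallest element leads gives (a, b, h, f, g, d, e).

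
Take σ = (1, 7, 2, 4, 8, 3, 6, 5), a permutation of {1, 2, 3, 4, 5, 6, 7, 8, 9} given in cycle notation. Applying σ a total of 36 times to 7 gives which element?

3

7 lies in the 8-cycle (1, 7, 2, 4, 8, 3, 6, 5).
Since the cycle has length 8, σ^36 acts on it the same as σ^4 (36 mod 8 = 4).
Advancing 4 steps from 7: 7 → 2 → 4 → 8 → 3.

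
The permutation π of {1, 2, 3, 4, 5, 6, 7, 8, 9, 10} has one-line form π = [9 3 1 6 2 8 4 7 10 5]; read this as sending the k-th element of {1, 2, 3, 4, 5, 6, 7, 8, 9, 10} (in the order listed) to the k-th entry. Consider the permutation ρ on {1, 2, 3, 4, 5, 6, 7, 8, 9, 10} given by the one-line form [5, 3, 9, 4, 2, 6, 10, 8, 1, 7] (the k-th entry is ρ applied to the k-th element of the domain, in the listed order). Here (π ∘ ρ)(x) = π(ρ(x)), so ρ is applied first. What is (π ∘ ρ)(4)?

(π ∘ ρ)(4) = π(ρ(4)). ρ(4) = 4, then π(4) = 6. So (π ∘ ρ)(4) = 6.

6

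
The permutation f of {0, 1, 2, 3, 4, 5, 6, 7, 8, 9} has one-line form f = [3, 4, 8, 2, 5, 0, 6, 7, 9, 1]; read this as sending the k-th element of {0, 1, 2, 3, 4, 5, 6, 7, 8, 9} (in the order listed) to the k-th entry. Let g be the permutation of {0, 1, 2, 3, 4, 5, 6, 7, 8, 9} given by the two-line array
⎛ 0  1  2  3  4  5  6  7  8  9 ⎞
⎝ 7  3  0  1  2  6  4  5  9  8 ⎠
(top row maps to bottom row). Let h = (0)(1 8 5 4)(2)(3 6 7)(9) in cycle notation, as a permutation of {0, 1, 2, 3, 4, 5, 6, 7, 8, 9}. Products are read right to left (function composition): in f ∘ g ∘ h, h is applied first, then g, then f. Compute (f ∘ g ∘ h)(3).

5

Apply the permutations in order: h(3) = 6, then g(6) = 4, then f(4) = 5. So (f ∘ g ∘ h)(3) = 5.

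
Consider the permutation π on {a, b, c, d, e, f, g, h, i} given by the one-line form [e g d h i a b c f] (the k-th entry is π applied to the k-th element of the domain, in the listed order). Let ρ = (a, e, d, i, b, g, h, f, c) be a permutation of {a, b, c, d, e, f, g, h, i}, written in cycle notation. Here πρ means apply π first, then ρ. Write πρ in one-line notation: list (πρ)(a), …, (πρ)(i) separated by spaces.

(πρ)(x) = ρ(π(x)). Computing each image: ρ(π(a)) = ρ(e) = d, ρ(π(b)) = ρ(g) = h, ρ(π(c)) = ρ(d) = i, ρ(π(d)) = ρ(h) = f, ρ(π(e)) = ρ(i) = b, ρ(π(f)) = ρ(a) = e, ρ(π(g)) = ρ(b) = g, ρ(π(h)) = ρ(c) = a, ρ(π(i)) = ρ(f) = c.
Hence πρ = [d h i f b e g a c].

d h i f b e g a c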